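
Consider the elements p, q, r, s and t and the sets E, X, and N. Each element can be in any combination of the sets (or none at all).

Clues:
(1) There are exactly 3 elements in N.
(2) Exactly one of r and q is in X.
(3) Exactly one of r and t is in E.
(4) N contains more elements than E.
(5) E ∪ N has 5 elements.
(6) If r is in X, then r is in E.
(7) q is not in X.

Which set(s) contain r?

r: E, X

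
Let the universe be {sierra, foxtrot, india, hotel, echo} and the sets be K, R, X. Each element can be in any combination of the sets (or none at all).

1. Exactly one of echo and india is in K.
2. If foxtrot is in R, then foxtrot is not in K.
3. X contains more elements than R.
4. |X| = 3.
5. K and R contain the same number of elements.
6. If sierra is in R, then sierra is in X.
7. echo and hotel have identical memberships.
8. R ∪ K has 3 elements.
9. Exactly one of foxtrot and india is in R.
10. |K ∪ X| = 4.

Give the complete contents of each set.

K = {india, sierra}; R = {foxtrot, sierra}; X = {echo, hotel, sierra}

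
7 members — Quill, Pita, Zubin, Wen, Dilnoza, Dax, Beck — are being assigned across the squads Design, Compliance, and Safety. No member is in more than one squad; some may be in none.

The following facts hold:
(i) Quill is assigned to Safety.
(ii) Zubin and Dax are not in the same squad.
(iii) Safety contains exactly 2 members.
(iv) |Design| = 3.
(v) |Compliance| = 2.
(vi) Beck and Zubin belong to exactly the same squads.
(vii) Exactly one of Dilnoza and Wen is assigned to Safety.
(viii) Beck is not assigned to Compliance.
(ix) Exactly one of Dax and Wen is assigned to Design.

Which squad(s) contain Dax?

Dax: Compliance

From (i): Quill ∈ Safety.
From (viii): Beck ∉ Compliance.
(vi): Zubin matches Beck: Zubin ∉ Compliance.
Suppose Dax ∈ Design: no assignment then satisfies all the clues, so Dax ∉ Design.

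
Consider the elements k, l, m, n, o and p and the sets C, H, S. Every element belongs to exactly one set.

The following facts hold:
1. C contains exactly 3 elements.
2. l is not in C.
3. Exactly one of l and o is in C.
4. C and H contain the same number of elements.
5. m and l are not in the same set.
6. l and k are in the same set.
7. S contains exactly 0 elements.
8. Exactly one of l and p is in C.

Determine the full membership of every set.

From (2): l ∉ C.
(3) (exactly one): o ∈ C.
(6): k matches l: k ∉ C.
(7): S already has 0, so the rest are out.
(8) (exactly one): p ∈ C.
Only one set left: k ∈ H.
Only one set left: l ∈ H.
(5): m ∉ H.
Only one set left: m ∈ C.
(1): C already has 3, so the rest are out.
Only one set left: n ∈ H.

C = {m, o, p}; H = {k, l, n}; S = {}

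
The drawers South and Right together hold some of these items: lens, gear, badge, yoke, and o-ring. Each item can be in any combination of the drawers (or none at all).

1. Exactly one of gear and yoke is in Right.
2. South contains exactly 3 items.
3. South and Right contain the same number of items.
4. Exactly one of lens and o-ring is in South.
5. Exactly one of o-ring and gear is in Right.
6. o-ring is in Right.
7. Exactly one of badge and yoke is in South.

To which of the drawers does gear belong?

From (6): o-ring ∈ Right.
(5) (exactly one): gear ∉ Right.
(1) (exactly one): yoke ∈ Right.
Suppose gear ∉ South: no assignment then satisfies all the clues, so gear ∈ South.

gear: South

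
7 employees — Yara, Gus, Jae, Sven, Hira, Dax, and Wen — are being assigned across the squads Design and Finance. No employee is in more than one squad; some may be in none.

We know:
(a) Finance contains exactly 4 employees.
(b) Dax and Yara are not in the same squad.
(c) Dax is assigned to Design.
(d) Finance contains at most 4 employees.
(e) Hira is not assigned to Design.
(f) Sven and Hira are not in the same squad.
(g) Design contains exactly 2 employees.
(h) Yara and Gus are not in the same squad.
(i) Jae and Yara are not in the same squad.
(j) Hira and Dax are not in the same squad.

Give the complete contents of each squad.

Design = {Dax, Sven}; Finance = {Gus, Hira, Jae, Wen}

From (c): Dax ∈ Design.
From (e): Hira ∉ Design.
(b): Yara ∉ Design.
Suppose Yara ∈ Finance: no assignment then satisfies all the clues, so Yara ∉ Finance.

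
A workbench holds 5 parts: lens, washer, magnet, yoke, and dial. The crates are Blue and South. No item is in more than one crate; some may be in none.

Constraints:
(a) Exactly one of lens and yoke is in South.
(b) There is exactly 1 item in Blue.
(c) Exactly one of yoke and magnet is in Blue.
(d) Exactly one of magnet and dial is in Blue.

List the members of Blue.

Blue = {magnet}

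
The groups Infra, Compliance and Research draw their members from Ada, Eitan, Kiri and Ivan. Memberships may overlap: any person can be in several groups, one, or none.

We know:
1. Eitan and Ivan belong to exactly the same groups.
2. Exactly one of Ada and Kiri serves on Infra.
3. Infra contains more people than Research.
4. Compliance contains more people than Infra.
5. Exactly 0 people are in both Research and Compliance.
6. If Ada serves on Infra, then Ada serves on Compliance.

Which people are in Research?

Research = {}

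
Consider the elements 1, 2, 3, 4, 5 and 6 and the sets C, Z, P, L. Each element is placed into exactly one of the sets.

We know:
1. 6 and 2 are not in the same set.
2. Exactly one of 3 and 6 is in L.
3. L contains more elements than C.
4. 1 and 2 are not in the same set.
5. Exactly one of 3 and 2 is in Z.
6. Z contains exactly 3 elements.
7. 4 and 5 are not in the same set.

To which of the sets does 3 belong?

3: Z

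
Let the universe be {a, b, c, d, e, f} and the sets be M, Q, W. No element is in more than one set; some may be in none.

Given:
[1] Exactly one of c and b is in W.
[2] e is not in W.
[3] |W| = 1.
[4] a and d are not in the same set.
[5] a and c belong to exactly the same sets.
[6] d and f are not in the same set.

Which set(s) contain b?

b: W

From (2): e ∉ W.
Suppose b ∈ M: no assignment then satisfies all the clues, so b ∉ M.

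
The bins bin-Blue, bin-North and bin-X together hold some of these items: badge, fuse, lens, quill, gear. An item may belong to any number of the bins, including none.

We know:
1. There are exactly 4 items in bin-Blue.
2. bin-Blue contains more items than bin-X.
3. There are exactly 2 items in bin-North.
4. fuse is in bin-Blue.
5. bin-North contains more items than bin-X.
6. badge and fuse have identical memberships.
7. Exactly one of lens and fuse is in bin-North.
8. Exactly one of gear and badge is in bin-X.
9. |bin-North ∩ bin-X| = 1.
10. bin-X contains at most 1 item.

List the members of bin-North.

bin-North = {gear, lens}

From (4): fuse ∈ bin-Blue.
(6): badge matches fuse: badge ∈ bin-Blue.
Suppose badge ∈ bin-North: no assignment then satisfies all the clues, so badge ∉ bin-North.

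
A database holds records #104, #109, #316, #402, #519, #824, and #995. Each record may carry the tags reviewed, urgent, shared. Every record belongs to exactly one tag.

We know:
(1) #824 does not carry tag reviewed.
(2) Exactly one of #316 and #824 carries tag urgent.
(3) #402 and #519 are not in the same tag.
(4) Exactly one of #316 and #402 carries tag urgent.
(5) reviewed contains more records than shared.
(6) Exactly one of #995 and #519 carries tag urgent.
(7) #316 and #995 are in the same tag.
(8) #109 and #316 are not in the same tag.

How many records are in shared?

From (1): #824 ∉ reviewed.
Suppose #104 ∉ reviewed: no assignment then satisfies all the clues, so #104 ∈ reviewed.

2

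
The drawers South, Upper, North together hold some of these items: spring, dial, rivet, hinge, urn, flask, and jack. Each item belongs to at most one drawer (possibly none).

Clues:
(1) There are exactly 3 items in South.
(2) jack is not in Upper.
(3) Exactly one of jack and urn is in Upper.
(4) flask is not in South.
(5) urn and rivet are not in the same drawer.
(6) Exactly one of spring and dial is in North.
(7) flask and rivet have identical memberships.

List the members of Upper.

Upper = {urn}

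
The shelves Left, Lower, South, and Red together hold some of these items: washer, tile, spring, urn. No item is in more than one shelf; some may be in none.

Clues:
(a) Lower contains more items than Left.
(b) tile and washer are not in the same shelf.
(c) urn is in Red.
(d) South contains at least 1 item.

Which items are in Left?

Left = {}

From (c): urn ∈ Red.
Suppose washer ∈ Left: no assignment then satisfies all the clues, so washer ∉ Left.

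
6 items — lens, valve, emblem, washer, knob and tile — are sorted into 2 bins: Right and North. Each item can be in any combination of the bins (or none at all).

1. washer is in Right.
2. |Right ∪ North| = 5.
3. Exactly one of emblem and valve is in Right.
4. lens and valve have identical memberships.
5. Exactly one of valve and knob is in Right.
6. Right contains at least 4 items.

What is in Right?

Right = {lens, tile, valve, washer}

From (1): washer ∈ Right.
Suppose lens ∉ Right: no assignment then satisfies all the clues, so lens ∈ Right.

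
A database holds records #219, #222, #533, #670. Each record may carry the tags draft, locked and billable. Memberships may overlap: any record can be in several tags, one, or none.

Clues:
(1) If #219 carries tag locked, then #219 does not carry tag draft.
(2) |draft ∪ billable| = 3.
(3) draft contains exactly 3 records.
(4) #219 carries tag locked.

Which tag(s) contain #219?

#219: locked

From (4): #219 ∈ locked.
(1): #219 ∉ draft.
(3): only 3 candidates remain for draft, so all are in.
Suppose #219 ∈ billable: no assignment then satisfies all the clues, so #219 ∉ billable.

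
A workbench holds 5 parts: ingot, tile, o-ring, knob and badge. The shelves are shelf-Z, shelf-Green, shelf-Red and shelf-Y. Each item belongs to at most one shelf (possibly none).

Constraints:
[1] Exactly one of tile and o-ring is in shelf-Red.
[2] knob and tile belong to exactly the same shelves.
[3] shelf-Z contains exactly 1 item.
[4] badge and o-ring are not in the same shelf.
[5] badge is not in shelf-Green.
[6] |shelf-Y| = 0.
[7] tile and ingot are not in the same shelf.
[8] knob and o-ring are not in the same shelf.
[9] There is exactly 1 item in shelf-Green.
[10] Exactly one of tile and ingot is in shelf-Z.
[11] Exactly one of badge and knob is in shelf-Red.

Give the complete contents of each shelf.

shelf-Z = {ingot}; shelf-Green = {o-ring}; shelf-Red = {knob, tile}; shelf-Y = {}

From (5): badge ∉ shelf-Green.
(6): shelf-Y already has 0, so the rest are out.
Suppose ingot ∉ shelf-Z: no assignment then satisfies all the clues, so ingot ∈ shelf-Z.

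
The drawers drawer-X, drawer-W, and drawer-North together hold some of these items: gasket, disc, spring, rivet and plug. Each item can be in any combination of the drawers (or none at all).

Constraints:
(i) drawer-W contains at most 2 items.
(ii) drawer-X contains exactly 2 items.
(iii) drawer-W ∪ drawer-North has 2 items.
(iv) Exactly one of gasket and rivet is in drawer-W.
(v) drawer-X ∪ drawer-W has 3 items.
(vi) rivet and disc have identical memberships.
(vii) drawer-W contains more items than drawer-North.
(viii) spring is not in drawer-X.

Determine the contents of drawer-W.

drawer-W = {gasket, spring}

From (viii): spring ∉ drawer-X.
Suppose gasket ∉ drawer-W: no assignment then satisfies all the clues, so gasket ∈ drawer-W.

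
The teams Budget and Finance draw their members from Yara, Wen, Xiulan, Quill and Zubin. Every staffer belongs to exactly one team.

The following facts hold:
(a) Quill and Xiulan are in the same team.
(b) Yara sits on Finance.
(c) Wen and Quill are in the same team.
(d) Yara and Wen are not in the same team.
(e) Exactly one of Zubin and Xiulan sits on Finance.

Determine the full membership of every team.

Budget = {Quill, Wen, Xiulan}; Finance = {Yara, Zubin}

From (b): Yara ∈ Finance.
(d): Wen ∉ Finance.
Only one team left: Wen ∈ Budget.
(c): Quill matches Wen: Quill ∈ Budget.
(a): Xiulan matches Quill: Xiulan ∈ Budget.
(e) (exactly one): Zubin ∈ Finance.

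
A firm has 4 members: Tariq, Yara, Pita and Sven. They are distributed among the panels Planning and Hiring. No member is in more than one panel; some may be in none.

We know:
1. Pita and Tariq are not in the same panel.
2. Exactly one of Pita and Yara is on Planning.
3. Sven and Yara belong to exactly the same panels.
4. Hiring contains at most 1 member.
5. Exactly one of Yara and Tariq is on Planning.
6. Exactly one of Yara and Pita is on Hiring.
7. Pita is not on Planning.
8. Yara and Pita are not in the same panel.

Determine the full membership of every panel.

Planning = {Sven, Yara}; Hiring = {Pita}

From (7): Pita ∉ Planning.
(2) (exactly one): Yara ∈ Planning.
(3): Sven matches Yara: Sven ∈ Planning.
(5) (exactly one): Tariq ∉ Planning.
(6) (exactly one): Pita ∈ Hiring.
(1): Tariq ∉ Hiring.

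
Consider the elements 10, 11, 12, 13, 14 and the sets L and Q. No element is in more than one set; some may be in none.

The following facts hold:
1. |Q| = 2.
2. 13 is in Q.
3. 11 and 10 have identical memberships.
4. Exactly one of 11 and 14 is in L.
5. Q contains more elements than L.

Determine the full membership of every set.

From (2): 13 ∈ Q.
Suppose 10 ∈ L: no assignment then satisfies all the clues, so 10 ∉ L.

L = {14}; Q = {12, 13}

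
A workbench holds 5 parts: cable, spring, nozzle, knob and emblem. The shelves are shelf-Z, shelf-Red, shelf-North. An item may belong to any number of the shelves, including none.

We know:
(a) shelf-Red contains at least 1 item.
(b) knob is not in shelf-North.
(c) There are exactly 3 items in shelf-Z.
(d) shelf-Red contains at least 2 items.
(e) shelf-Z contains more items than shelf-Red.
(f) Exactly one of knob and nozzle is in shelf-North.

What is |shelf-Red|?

2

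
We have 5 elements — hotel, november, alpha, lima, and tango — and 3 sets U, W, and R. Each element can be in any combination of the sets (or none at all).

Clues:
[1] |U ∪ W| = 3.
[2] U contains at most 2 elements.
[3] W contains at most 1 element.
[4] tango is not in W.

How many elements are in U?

2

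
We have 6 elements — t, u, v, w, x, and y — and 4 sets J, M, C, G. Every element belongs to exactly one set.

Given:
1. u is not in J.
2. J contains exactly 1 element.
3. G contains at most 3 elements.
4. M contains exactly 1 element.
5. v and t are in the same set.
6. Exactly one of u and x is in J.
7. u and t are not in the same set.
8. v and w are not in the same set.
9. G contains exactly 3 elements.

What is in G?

G = {t, v, y}

From (1): u ∉ J.
(6) (exactly one): x ∈ J.
(2): J already has 1, so the rest are out.
Suppose t ∉ G: no assignment then satisfies all the clues, so t ∈ G.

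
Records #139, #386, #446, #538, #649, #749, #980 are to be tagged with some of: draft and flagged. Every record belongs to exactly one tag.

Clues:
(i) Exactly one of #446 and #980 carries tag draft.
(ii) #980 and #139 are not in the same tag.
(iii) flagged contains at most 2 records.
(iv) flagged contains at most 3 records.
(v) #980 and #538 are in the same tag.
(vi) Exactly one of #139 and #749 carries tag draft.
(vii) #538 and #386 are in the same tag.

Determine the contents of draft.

draft = {#386, #538, #649, #749, #980}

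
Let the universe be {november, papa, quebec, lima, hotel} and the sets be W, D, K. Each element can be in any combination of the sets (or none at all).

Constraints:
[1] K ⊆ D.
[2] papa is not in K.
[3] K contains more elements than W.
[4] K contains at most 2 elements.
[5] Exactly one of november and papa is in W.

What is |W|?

1

From (2): papa ∉ K.
Suppose quebec ∈ W: no assignment then satisfies all the clues, so quebec ∉ W.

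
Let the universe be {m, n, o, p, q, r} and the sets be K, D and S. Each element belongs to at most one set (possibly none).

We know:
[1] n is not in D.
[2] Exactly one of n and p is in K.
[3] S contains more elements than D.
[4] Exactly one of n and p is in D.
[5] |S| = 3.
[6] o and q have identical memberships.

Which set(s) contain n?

n: K

From (1): n ∉ D.
(4) (exactly one): p ∈ D.
(2) (exactly one): n ∈ K.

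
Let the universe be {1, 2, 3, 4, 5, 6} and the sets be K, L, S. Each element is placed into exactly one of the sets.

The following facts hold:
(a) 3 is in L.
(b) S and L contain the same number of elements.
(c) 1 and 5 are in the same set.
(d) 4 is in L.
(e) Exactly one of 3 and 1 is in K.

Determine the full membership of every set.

K = {1, 5}; L = {3, 4}; S = {2, 6}

From (a): 3 ∈ L.
From (d): 4 ∈ L.
(e) (exactly one): 1 ∈ K.
(c): 5 matches 1: 5 ∈ K.
Suppose 2 ∈ K: no assignment then satisfies all the clues, so 2 ∉ K.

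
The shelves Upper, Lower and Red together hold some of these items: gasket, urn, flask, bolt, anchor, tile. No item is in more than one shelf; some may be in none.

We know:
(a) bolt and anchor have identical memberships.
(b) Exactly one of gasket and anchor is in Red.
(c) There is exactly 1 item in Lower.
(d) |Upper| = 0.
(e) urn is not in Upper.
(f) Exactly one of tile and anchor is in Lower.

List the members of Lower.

Lower = {tile}

From (e): urn ∉ Upper.
(d): Upper already has 0, so the rest are out.
Suppose gasket ∈ Lower: no assignment then satisfies all the clues, so gasket ∉ Lower.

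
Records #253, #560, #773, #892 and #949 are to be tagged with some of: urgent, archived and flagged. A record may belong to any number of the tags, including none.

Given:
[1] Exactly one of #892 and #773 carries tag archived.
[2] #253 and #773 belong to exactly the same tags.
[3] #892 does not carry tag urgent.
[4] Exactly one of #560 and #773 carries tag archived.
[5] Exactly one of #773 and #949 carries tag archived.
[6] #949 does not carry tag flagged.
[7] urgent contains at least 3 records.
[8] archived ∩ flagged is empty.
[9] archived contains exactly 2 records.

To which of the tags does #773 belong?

#773: archived, urgent

From (3): #892 ∉ urgent.
From (6): #949 ∉ flagged.
Suppose #773 ∉ urgent: no assignment then satisfies all the clues, so #773 ∈ urgent.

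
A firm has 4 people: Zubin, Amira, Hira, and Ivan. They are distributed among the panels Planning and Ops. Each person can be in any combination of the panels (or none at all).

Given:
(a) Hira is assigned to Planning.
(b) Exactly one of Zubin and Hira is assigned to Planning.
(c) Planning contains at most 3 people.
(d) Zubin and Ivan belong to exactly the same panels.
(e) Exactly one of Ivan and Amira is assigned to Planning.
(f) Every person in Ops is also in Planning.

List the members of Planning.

From (a): Hira ∈ Planning.
(b) (exactly one): Zubin ∉ Planning.
(d): Ivan matches Zubin: Ivan ∉ Planning.
(e) (exactly one): Amira ∈ Planning.
(f) contrapositive: Zubin ∉ Ops.
(f) contrapositive: Ivan ∉ Ops.

Planning = {Amira, Hira}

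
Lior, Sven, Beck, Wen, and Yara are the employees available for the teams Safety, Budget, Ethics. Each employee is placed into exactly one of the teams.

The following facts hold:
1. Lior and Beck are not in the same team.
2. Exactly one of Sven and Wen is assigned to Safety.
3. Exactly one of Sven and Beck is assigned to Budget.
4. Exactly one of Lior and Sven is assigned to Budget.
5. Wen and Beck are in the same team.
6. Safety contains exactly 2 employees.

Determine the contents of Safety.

Safety = {Beck, Wen}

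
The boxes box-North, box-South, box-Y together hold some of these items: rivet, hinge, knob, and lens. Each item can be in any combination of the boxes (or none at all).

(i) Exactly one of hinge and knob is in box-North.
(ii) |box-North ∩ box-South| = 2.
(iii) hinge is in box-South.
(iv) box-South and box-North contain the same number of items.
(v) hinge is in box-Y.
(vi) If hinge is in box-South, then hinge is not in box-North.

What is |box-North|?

3

From (iii): hinge ∈ box-South.
From (v): hinge ∈ box-Y.
(vi): hinge ∉ box-North.
(i) (exactly one): knob ∈ box-North.
Suppose rivet ∉ box-North: no assignment then satisfies all the clues, so rivet ∈ box-North.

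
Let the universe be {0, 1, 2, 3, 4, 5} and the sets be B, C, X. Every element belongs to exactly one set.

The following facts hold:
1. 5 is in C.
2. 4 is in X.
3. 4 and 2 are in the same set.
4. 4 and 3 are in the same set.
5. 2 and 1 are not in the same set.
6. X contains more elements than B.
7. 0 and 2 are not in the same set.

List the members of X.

From (1): 5 ∈ C.
From (2): 4 ∈ X.
(3): 2 matches 4: 2 ∉ B.
(3): 2 matches 4: 2 ∉ C.
(3): 2 matches 4: 2 ∈ X.
(4): 3 matches 4: 3 ∉ B.
(4): 3 matches 4: 3 ∉ C.
(4): 3 matches 4: 3 ∈ X.
(5): 1 ∉ X.
(7): 0 ∉ X.

X = {2, 3, 4}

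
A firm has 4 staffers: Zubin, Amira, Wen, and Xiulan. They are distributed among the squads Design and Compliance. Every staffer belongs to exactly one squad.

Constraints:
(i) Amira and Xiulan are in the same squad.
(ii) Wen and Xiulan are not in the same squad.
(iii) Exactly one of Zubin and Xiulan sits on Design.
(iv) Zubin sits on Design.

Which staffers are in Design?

From (iv): Zubin ∈ Design.
(iii) (exactly one): Xiulan ∉ Design.
Only one squad left: Xiulan ∈ Compliance.
(i): Amira matches Xiulan: Amira ∉ Design.
(i): Amira matches Xiulan: Amira ∈ Compliance.
(ii): Wen ∉ Compliance.
Only one squad left: Wen ∈ Design.

Design = {Wen, Zubin}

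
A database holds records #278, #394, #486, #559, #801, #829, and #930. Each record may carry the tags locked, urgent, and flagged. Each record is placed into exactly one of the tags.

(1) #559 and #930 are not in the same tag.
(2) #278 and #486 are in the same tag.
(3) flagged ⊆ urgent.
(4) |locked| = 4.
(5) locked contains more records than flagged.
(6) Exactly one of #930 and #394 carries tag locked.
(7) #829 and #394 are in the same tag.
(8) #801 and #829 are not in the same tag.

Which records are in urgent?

urgent = {#394, #559, #829}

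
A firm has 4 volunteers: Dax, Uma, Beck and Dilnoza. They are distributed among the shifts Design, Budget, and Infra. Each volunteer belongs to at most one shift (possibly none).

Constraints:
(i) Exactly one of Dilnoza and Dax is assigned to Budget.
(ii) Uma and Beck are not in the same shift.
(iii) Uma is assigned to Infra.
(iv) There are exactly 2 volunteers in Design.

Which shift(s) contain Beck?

From (iii): Uma ∈ Infra.
(ii): Beck ∉ Infra.
Suppose Beck ∉ Design: no assignment then satisfies all the clues, so Beck ∈ Design.

Beck: Design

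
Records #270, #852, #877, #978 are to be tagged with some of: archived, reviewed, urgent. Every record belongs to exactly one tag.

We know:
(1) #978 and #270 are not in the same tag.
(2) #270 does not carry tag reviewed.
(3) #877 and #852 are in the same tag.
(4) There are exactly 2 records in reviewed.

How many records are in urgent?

From (2): #270 ∉ reviewed.
Suppose #852 ∈ archived: no assignment then satisfies all the clues, so #852 ∉ archived.

1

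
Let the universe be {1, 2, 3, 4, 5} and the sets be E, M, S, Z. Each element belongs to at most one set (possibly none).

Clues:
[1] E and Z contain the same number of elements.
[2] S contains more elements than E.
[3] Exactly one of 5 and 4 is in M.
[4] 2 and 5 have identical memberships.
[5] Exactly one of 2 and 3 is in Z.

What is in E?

E = {1}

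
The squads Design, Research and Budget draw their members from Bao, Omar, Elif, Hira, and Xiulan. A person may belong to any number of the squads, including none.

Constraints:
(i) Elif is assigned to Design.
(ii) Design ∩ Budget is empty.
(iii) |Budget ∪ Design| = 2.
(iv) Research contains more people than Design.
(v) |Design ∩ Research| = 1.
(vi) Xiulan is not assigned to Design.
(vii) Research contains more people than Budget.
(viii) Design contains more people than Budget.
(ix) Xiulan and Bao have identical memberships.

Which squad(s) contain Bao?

Bao: Research

From (i): Elif ∈ Design.
From (vi): Xiulan ∉ Design.
(ii) (disjoint): Elif ∉ Budget.
(ix): Bao matches Xiulan: Bao ∉ Design.
Suppose Bao ∉ Research: no assignment then satisfies all the clues, so Bao ∈ Research.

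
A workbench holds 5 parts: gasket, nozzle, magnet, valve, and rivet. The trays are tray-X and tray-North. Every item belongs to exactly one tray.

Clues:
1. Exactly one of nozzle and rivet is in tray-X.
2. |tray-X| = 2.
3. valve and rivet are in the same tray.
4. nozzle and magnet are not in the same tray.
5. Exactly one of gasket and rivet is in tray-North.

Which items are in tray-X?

tray-X = {gasket, nozzle}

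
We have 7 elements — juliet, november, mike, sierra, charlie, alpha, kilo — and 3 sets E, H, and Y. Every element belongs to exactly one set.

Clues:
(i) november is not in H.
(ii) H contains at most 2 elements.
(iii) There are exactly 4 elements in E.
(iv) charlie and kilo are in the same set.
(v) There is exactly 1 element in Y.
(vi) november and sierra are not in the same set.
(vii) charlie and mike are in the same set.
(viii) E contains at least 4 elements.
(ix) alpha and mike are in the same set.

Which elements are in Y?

Y = {november}

From (i): november ∉ H.
Suppose juliet ∈ Y: no assignment then satisfies all the clues, so juliet ∉ Y.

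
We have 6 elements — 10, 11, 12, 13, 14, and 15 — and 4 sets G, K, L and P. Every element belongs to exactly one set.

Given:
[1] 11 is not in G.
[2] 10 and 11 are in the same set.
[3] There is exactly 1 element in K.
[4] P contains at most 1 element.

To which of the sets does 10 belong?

10: L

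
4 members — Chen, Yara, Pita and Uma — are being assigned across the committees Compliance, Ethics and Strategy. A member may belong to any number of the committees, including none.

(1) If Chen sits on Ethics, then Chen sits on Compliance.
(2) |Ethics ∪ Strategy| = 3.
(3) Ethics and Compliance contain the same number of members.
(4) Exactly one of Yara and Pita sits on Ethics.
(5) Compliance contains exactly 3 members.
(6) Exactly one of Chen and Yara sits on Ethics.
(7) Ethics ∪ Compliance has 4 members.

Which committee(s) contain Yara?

Yara: Compliance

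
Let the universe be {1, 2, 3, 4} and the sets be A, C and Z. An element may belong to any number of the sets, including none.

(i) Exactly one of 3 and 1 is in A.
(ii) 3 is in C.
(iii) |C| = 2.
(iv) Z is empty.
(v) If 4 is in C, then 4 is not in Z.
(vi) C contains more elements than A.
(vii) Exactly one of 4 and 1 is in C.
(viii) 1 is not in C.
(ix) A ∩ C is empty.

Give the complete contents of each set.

A = {1}; C = {3, 4}; Z = {}

From (ii): 3 ∈ C.
From (viii): 1 ∉ C.
(iv): Z already has 0, so the rest are out.
(vii) (exactly one): 4 ∈ C.
(ix) (disjoint): 3 ∉ A.
(ix) (disjoint): 4 ∉ A.
(i) (exactly one): 1 ∈ A.
(iii): C already has 2, so the rest are out.
Suppose 2 ∈ A: no assignment then satisfies all the clues, so 2 ∉ A.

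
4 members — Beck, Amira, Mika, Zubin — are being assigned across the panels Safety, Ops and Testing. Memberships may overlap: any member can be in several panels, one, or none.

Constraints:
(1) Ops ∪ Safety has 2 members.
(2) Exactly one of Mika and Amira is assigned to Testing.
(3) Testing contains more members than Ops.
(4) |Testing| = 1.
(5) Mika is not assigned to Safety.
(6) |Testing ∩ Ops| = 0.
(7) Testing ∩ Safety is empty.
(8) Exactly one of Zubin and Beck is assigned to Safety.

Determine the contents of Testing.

Testing = {Mika}

From (5): Mika ∉ Safety.
Suppose Beck ∈ Testing: no assignment then satisfies all the clues, so Beck ∉ Testing.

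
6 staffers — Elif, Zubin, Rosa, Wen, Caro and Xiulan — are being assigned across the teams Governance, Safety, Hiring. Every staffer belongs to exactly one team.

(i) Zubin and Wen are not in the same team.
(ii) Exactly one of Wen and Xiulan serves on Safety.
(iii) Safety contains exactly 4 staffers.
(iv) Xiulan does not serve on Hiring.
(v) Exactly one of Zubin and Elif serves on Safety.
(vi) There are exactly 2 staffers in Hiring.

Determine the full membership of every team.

Governance = {}; Safety = {Caro, Rosa, Xiulan, Zubin}; Hiring = {Elif, Wen}

From (iv): Xiulan ∉ Hiring.
Suppose Elif ∈ Governance: no assignment then satisfies all the clues, so Elif ∉ Governance.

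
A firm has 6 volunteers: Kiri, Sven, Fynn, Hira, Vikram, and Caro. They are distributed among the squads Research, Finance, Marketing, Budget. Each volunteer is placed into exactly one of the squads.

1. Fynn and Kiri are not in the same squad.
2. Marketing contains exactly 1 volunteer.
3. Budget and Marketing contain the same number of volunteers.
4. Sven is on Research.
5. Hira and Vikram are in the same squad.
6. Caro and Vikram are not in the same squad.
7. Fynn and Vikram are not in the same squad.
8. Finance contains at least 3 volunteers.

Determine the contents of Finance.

Finance = {Hira, Kiri, Vikram}

From (4): Sven ∈ Research.
Suppose Kiri ∉ Finance: no assignment then satisfies all the clues, so Kiri ∈ Finance.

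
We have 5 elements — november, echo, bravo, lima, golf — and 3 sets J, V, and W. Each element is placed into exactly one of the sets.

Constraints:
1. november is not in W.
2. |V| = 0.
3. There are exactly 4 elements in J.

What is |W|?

1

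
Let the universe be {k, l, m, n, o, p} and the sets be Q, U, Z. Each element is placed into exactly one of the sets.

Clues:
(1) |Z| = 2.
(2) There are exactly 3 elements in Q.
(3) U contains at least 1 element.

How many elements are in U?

1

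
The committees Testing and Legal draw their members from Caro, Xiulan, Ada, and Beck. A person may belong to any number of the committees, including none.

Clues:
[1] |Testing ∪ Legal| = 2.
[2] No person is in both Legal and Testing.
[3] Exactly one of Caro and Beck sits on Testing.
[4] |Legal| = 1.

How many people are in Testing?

1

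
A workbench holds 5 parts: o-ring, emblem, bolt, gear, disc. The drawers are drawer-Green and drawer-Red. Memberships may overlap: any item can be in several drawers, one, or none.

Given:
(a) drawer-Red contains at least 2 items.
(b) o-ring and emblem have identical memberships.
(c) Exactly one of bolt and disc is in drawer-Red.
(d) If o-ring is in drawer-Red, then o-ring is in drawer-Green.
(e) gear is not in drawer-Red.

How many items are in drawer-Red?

3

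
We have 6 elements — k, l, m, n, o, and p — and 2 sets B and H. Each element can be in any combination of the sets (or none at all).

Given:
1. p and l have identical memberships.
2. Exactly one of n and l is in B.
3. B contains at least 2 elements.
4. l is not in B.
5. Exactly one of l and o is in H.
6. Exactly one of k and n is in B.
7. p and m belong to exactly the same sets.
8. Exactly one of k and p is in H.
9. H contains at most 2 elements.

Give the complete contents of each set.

B = {n, o}; H = {k, o}

From (4): l ∉ B.
(1): p matches l: p ∉ B.
(2) (exactly one): n ∈ B.
(6) (exactly one): k ∉ B.
(7): m matches p: m ∉ B.
(3): only 2 candidates remain for B, so all are in.
Suppose k ∉ H: no assignment then satisfies all the clues, so k ∈ H.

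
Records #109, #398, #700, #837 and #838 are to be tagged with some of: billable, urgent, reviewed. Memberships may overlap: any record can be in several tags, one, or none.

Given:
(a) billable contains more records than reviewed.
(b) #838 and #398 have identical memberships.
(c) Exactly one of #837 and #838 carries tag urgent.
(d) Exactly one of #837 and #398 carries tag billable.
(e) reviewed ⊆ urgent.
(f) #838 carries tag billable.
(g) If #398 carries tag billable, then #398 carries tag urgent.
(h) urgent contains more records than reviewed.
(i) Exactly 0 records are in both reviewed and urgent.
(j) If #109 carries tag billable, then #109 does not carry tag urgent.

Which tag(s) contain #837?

#837: none

From (f): #838 ∈ billable.
(b): #398 matches #838: #398 ∈ billable.
(d) (exactly one): #837 ∉ billable.
(g): #398 ∈ urgent.
(b): #838 matches #398: #838 ∈ urgent.
(c) (exactly one): #837 ∉ urgent.
(e) contrapositive: #837 ∉ reviewed.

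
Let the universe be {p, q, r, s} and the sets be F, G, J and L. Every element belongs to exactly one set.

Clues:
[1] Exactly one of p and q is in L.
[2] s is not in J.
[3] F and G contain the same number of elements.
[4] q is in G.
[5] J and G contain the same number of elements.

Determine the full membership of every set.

F = {s}; G = {q}; J = {r}; L = {p}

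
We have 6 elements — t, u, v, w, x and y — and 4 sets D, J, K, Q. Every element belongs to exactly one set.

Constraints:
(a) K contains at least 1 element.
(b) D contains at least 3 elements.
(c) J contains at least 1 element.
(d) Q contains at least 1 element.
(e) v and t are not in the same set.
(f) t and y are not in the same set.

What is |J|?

1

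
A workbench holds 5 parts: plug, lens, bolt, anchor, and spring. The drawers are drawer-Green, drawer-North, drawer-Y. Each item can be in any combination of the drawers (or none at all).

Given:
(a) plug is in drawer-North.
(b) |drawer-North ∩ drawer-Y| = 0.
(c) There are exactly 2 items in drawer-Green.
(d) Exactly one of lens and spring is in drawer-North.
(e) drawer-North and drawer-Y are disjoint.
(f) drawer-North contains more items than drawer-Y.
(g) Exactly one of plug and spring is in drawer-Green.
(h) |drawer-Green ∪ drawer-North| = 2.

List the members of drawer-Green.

drawer-Green = {lens, plug}

From (a): plug ∈ drawer-North.
(e) (disjoint): plug ∉ drawer-Y.
Suppose plug ∉ drawer-Green: no assignment then satisfies all the clues, so plug ∈ drawer-Green.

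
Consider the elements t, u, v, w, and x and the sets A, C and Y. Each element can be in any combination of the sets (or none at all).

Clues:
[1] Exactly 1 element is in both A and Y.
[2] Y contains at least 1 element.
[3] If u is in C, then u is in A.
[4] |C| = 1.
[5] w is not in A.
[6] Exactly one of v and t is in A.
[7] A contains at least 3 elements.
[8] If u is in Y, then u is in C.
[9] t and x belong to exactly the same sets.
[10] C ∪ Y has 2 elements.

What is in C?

C = {u}

From (5): w ∉ A.
Suppose t ∈ C: no assignment then satisfies all the clues, so t ∉ C.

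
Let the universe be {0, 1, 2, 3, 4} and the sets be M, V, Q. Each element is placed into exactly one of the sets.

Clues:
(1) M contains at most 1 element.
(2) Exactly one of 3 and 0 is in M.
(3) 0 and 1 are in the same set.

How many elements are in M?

1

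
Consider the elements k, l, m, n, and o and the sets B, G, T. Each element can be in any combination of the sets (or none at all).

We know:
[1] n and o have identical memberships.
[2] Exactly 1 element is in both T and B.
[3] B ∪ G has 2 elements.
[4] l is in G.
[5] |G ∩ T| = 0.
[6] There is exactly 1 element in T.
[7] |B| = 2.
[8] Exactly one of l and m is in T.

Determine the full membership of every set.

B = {l, m}; G = {l}; T = {m}

From (4): l ∈ G.
Suppose k ∈ B: no assignment then satisfies all the clues, so k ∉ B.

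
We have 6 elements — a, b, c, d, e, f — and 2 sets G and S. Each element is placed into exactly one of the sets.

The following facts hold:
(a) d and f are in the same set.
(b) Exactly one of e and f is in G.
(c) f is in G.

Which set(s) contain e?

e: S

From (c): f ∈ G.
(a): d matches f: d ∈ G.
(b) (exactly one): e ∉ G.
Only one set left: e ∈ S.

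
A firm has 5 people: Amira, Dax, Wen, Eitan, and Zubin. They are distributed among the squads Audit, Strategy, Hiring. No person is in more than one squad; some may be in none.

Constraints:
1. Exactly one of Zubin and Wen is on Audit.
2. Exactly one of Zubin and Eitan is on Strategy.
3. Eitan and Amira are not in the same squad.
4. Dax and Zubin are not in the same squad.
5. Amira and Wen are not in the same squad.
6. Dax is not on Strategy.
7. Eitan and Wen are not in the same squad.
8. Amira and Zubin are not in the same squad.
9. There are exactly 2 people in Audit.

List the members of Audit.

Audit = {Dax, Wen}

From (6): Dax ∉ Strategy.
Suppose Amira ∈ Audit: no assignment then satisfies all the clues, so Amira ∉ Audit.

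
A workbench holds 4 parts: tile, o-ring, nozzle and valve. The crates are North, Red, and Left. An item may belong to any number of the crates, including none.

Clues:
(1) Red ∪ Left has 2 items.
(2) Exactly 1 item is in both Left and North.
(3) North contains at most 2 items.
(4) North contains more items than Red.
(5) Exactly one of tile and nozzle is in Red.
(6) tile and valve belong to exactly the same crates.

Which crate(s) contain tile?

tile: none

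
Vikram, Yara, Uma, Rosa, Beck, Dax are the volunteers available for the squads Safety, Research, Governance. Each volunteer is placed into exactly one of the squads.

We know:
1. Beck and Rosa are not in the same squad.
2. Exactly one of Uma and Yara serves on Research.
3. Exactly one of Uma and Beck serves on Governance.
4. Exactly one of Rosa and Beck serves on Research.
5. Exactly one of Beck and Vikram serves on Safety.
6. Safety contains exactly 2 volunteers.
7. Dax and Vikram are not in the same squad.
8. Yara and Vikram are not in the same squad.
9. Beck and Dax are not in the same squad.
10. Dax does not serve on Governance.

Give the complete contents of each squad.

Safety = {Uma, Vikram}; Research = {Dax, Rosa, Yara}; Governance = {Beck}

From (10): Dax ∉ Governance.
Suppose Vikram ∉ Safety: no assignment then satisfies all the clues, so Vikram ∈ Safety.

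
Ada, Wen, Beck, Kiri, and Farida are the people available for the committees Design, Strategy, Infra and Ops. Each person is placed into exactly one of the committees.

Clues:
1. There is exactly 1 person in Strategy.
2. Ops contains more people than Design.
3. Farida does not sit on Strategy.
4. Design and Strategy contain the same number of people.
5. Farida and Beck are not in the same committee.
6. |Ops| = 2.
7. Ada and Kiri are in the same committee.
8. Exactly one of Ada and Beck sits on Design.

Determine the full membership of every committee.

Design = {Beck}; Strategy = {Wen}; Infra = {Farida}; Ops = {Ada, Kiri}

From (3): Farida ∉ Strategy.
Suppose Ada ∈ Design: no assignment then satisfies all the clues, so Ada ∉ Design.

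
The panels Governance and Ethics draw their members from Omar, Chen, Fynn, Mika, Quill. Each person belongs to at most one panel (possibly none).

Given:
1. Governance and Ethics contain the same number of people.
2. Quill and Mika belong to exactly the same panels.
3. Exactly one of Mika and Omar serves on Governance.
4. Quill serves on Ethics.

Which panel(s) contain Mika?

Mika: Ethics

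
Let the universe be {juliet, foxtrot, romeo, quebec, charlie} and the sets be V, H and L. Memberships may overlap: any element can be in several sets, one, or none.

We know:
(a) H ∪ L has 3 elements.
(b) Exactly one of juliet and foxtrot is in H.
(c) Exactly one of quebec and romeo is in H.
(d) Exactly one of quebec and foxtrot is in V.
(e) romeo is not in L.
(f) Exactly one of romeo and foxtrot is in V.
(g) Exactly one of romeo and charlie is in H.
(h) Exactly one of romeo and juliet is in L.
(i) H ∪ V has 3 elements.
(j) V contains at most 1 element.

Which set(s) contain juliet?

juliet: H, L

From (e): romeo ∉ L.
(h) (exactly one): juliet ∈ L.
Suppose juliet ∈ V: no assignment then satisfies all the clues, so juliet ∉ V.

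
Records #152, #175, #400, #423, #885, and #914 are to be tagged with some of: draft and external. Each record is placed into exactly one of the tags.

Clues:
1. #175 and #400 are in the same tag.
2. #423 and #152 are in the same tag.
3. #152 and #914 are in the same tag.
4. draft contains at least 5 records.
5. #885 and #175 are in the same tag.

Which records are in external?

external = {}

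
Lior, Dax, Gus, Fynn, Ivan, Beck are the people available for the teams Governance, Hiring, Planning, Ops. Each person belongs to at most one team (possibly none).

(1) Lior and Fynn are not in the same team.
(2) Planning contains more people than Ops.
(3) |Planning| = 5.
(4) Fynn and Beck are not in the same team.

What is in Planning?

Planning = {Beck, Dax, Gus, Ivan, Lior}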